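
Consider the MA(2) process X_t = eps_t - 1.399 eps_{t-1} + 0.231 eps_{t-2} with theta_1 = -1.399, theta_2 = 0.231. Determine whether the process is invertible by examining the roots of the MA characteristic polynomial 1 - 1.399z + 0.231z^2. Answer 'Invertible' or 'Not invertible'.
\text{Not invertible}

The MA(q) characteristic polynomial is P(z) = 1 - 1.399z + 0.231z^2.
Invertibility requires all roots to lie outside the unit circle, i.e. |z| > 1 for every root.
Set 1 + (-1.399) z + (0.231) z^2 = 0, i.e. a z^2 + b z + c = 0 with a = 0.231, b = -1.399, c = 1.
Discriminant D = b^2 - 4ac = (-1.399)^2 - 4*(0.231)*1 = 1.957201 - (0.924) = 1.033201.
D >= 0, so the roots are real: z = (-b +/- sqrt(D)) / (2a) = (1.399 +/- 1.016465) / (0.462).
  z_1 = (1.399 + 1.016465) / (0.462) = 5.2283,   |z_1| = 5.2283.
  z_2 = (1.399 - 1.016465) / (0.462) = 0.828,   |z_2| = 0.828.
Moduli of all roots: 5.2283, 0.8280.
All moduli strictly greater than 1? No.
Verdict: Not invertible.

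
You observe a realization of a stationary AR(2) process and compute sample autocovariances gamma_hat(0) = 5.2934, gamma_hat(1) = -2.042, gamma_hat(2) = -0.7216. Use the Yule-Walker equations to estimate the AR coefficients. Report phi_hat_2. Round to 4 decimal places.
\hat\phi_{2} = -0.3350

The Yule-Walker equations for an AR(p) process read, in matrix form,
  Gamma_p phi = r_p,   with   (Gamma_p)_{ij} = gamma(|i - j|),
                       (r_p)_i = gamma(i),   i,j = 1..p.
Substitute the sample gammas (Toeplitz matrix and right-hand side of size 2):
  Gamma_p = [[5.2934, -2.042], [-2.042, 5.2934]]
  r_p     = [-2.042, -0.7216]
Written out:
  5.2934 phi_1 - 2.042 phi_2 = -2.042
  -2.042 phi_1 + 5.2934 phi_2 = -0.7216
Solve by Cramer's rule:
  det = gamma(0)^2 - gamma(1)^2 = (5.2934)^2 - (-2.042)^2 = 28.02008356 - 4.169764 = 23.85031956
  phi_hat_1 = [gamma(1) gamma(0) - gamma(1) gamma(2)] / det = [(-2.042)(5.2934) - (-2.042)(-0.7216)] / 23.85031956 = -12.28263 / 23.85031956 = -0.515
  phi_hat_2 = [gamma(0) gamma(2) - gamma(1)^2] / det = [(5.2934)(-0.7216) - (-2.042)^2] / 23.85031956 = -7.98948144 / 23.85031956 = -0.335
So phi_hat = [-0.5150, -0.3350].
Therefore phi_hat_2 = -0.3350.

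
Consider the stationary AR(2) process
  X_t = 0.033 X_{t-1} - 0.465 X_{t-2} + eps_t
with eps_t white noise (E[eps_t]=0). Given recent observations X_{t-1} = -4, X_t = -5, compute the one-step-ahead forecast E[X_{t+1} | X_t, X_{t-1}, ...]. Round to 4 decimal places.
E[X_{t+1} \mid \mathcal F_t] = 1.6950

For an AR(p) model X_t = c + sum_i phi_i X_{t-i} + eps_t, the
one-step-ahead conditional mean is
  E[X_{t+1} | X_t, ...] = c + sum_i phi_i X_{t+1-i}.
Substitute known values:
  E[X_{t+1} | ...] = (0.033) * (-5) + (-0.465) * (-4)
                   = 1.6950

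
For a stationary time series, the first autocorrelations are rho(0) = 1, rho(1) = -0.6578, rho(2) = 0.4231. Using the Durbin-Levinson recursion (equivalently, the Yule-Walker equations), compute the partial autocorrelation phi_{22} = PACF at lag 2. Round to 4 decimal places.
\phi_{22} = -0.0169

The PACF at lag k is phi_{kk}, the last component of the solution
to the Yule-Walker system G_k phi = r_k where
  (G_k)_{ij} = rho(|i - j|), (r_k)_i = rho(i), i,j = 1..k.
Equivalently, Durbin-Levinson gives phi_{kk} iteratively:
  phi_{11} = rho(1)
  phi_{kk} = [rho(k) - sum_{j=1..k-1} phi_{k-1,j} rho(k-j)]
            / [1 - sum_{j=1..k-1} phi_{k-1,j} rho(j)],
  phi_{k,j} = phi_{k-1,j} - phi_{kk} phi_{k-1,k-j},  j = 1..k-1.
Step k = 1:
  phi_11 = rho(1) = -0.6578.
Step k = 2:
  phi_22 = [rho(2) - phi_11 rho(1)] / [1 - phi_11 rho(1)] = [0.4231 - (-0.6578)(-0.6578)] / [1 - (-0.6578)(-0.6578)]
         = -0.00960084 / 0.56729916 = -0.0169.
Therefore phi_{22} = -0.0169.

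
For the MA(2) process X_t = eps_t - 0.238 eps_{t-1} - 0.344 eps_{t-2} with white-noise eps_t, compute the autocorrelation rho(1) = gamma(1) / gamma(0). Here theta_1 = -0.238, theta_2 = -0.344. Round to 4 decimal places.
\rho(1) = -0.1329

For an MA(q) process with theta_0 = 1, the autocovariance is
  gamma(k) = sigma^2 * sum_{i=0..q-k} theta_i * theta_{i+k},
and rho(k) = gamma(k) / gamma(0). Sigma^2 cancels.
  numerator   = (1)*(-0.238) + (-0.238)*(-0.344) = -0.156128.
  denominator = (1)^2 + (-0.238)^2 + (-0.344)^2 = 1.17498.
  rho(1) = -0.156128 / 1.17498 = -0.1329.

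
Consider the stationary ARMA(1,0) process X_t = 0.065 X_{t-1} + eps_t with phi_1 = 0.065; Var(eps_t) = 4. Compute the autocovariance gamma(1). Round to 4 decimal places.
\gamma(1) = 0.2611

Multiply the model equation by X_{t-k} and take expectations. With theta_0 = psi_0 = 1 and psi_j the MA(infinity) weights, this gives
  gamma(k) - sum_i phi_i gamma(k-i) = c_k,
  c_k = sigma^2 * sum_{j=k..q} theta_j psi_{j-k}   (c_k = 0 for k > q),
using gamma(-m) = gamma(m).
Pure AR (q = 0): c_0 = sigma^2 = 4, c_k = 0 for k >= 1.
Equations for k = 0 and k = 1 (AR order 1):
  gamma(0) = phi_1 gamma(1) + c_0
  gamma(1) = phi_1 gamma(0) + c_1
Substituting the second into the first: gamma(0) (1 - phi_1^2) = c_0 + phi_1 c_1, so
  gamma(0) = c_0 / (1 - phi_1^2) = 4 / (1 - (0.065)^2) = 4 / 0.995775 = 4.016972.
  gamma(1) = phi_1 gamma(0) = (0.065)(4.016972) = 0.261103.
Therefore gamma(1) = 0.2611 (to 4 decimal places).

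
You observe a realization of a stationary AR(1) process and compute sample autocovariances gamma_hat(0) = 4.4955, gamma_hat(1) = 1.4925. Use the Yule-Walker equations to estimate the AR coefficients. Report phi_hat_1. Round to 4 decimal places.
\hat\phi_{1} = 0.3320

The Yule-Walker equations for an AR(p) process read, in matrix form,
  Gamma_p phi = r_p,   with   (Gamma_p)_{ij} = gamma(|i - j|),
                       (r_p)_i = gamma(i),   i,j = 1..p.
Substitute the sample gammas (Toeplitz matrix and right-hand side of size 1):
  Gamma_p = [[4.4955]]
  r_p     = [1.4925]
With p = 1 this is the single equation gamma(0) phi_1 = gamma(1):
  phi_hat_1 = gamma(1) / gamma(0) = 1.4925 / 4.4955 = 0.3320.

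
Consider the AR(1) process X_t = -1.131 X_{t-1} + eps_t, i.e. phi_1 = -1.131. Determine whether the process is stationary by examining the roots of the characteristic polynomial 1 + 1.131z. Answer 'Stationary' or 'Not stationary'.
\text{Not stationary}

The AR(p) characteristic polynomial is P(z) = 1 + 1.131z.
Stationarity requires all roots to lie outside the unit circle, i.e. |z| > 1 for every root.
This is linear in z: 1 + (1.131) z = 0  =>  z = -1/(1.131) = -0.884173,  |z| = 0.884173.
Moduli of all roots: 0.8842.
All moduli strictly greater than 1? No.
Verdict: Not stationary.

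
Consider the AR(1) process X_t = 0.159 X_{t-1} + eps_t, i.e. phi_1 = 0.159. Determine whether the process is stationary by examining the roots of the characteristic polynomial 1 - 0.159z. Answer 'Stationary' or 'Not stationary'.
\text{Stationary}

The AR(p) characteristic polynomial is P(z) = 1 - 0.159z.
Stationarity requires all roots to lie outside the unit circle, i.e. |z| > 1 for every root.
This is linear in z: 1 + (-0.159) z = 0  =>  z = -1/(-0.159) = 6.289308,  |z| = 6.289308.
Moduli of all roots: 6.2893.
All moduli strictly greater than 1? Yes.
Verdict: Stationary.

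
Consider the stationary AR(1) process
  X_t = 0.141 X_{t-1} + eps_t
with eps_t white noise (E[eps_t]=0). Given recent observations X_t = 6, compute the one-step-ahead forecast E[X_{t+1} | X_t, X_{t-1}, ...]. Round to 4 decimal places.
E[X_{t+1} \mid \mathcal F_t] = 0.8460

For an AR(p) model X_t = c + sum_i phi_i X_{t-i} + eps_t, the
one-step-ahead conditional mean is
  E[X_{t+1} | X_t, ...] = c + sum_i phi_i X_{t+1-i}.
Substitute known values:
  E[X_{t+1} | ...] = (0.141) * (6)
                   = 0.8460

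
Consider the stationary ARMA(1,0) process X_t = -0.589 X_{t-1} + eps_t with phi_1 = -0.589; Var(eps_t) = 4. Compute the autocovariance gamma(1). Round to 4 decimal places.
\gamma(1) = -3.6075

Multiply the model equation by X_{t-k} and take expectations. With theta_0 = psi_0 = 1 and psi_j the MA(infinity) weights, this gives
  gamma(k) - sum_i phi_i gamma(k-i) = c_k,
  c_k = sigma^2 * sum_{j=k..q} theta_j psi_{j-k}   (c_k = 0 for k > q),
using gamma(-m) = gamma(m).
Pure AR (q = 0): c_0 = sigma^2 = 4, c_k = 0 for k >= 1.
Equations for k = 0 and k = 1 (AR order 1):
  gamma(0) = phi_1 gamma(1) + c_0
  gamma(1) = phi_1 gamma(0) + c_1
Substituting the second into the first: gamma(0) (1 - phi_1^2) = c_0 + phi_1 c_1, so
  gamma(0) = c_0 / (1 - phi_1^2) = 4 / (1 - (-0.589)^2) = 4 / 0.653079 = 6.124833.
  gamma(1) = phi_1 gamma(0) = (-0.589)(6.124833) = -3.607527.
Therefore gamma(1) = -3.6075 (to 4 decimal places).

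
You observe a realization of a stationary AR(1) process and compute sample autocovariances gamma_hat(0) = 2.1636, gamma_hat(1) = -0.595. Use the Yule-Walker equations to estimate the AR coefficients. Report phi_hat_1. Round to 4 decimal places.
\hat\phi_{1} = -0.2750

The Yule-Walker equations for an AR(p) process read, in matrix form,
  Gamma_p phi = r_p,   with   (Gamma_p)_{ij} = gamma(|i - j|),
                       (r_p)_i = gamma(i),   i,j = 1..p.
Substitute the sample gammas (Toeplitz matrix and right-hand side of size 1):
  Gamma_p = [[2.1636]]
  r_p     = [-0.595]
With p = 1 this is the single equation gamma(0) phi_1 = gamma(1):
  phi_hat_1 = gamma(1) / gamma(0) = -0.595 / 2.1636 = -0.2750.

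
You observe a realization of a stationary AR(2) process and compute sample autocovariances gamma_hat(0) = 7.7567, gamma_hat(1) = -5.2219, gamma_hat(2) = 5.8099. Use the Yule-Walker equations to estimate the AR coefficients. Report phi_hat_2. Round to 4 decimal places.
\hat\phi_{2} = 0.5410

The Yule-Walker equations for an AR(p) process read, in matrix form,
  Gamma_p phi = r_p,   with   (Gamma_p)_{ij} = gamma(|i - j|),
                       (r_p)_i = gamma(i),   i,j = 1..p.
Substitute the sample gammas (Toeplitz matrix and right-hand side of size 2):
  Gamma_p = [[7.7567, -5.2219], [-5.2219, 7.7567]]
  r_p     = [-5.2219, 5.8099]
Written out:
  7.7567 phi_1 - 5.2219 phi_2 = -5.2219
  -5.2219 phi_1 + 7.7567 phi_2 = 5.8099
Solve by Cramer's rule:
  det = gamma(0)^2 - gamma(1)^2 = (7.7567)^2 - (-5.2219)^2 = 60.16639489 - 27.26823961 = 32.89815528
  phi_hat_1 = [gamma(1) gamma(0) - gamma(1) gamma(2)] / det = [(-5.2219)(7.7567) - (-5.2219)(5.8099)] / 32.89815528 = -10.16599492 / 32.89815528 = -0.309
  phi_hat_2 = [gamma(0) gamma(2) - gamma(1)^2] / det = [(7.7567)(5.8099) - (-5.2219)^2] / 32.89815528 = 17.79741172 / 32.89815528 = 0.541
So phi_hat = [-0.3090, 0.5410].
Therefore phi_hat_2 = 0.5410.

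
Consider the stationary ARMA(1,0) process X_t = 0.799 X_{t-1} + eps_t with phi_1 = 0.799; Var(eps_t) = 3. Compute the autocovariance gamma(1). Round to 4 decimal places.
\gamma(1) = 6.6289

Multiply the model equation by X_{t-k} and take expectations. With theta_0 = psi_0 = 1 and psi_j the MA(infinity) weights, this gives
  gamma(k) - sum_i phi_i gamma(k-i) = c_k,
  c_k = sigma^2 * sum_{j=k..q} theta_j psi_{j-k}   (c_k = 0 for k > q),
using gamma(-m) = gamma(m).
Pure AR (q = 0): c_0 = sigma^2 = 3, c_k = 0 for k >= 1.
Equations for k = 0 and k = 1 (AR order 1):
  gamma(0) = phi_1 gamma(1) + c_0
  gamma(1) = phi_1 gamma(0) + c_1
Substituting the second into the first: gamma(0) (1 - phi_1^2) = c_0 + phi_1 c_1, so
  gamma(0) = c_0 / (1 - phi_1^2) = 3 / (1 - (0.799)^2) = 3 / 0.361599 = 8.296483.
  gamma(1) = phi_1 gamma(0) = (0.799)(8.296483) = 6.62889.
Therefore gamma(1) = 6.6289 (to 4 decimal places).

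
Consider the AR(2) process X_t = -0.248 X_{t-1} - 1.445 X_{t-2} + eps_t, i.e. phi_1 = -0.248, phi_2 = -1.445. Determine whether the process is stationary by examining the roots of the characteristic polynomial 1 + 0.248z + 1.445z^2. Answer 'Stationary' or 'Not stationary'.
\text{Not stationary}

The AR(p) characteristic polynomial is P(z) = 1 + 0.248z + 1.445z^2.
Stationarity requires all roots to lie outside the unit circle, i.e. |z| > 1 for every root.
Set 1 + (0.248) z + (1.445) z^2 = 0, i.e. a z^2 + b z + c = 0 with a = 1.445, b = 0.248, c = 1.
Discriminant D = b^2 - 4ac = (0.248)^2 - 4*(1.445)*1 = 0.061504 - (5.78) = -5.718496.
D < 0, so the roots are the complex-conjugate pair z = (-b +/- i sqrt(-D)) / (2a) = -0.0858 +/- 0.8275i.
For a conjugate pair |z|^2 = z * conj(z) = (product of roots) = c/a = 1/(1.445) = 0.692042, so |z| = sqrt(0.692042) = 0.8319 for both roots.
Moduli of all roots: 0.8319, 0.8319.
All moduli strictly greater than 1? No.
Verdict: Not stationary.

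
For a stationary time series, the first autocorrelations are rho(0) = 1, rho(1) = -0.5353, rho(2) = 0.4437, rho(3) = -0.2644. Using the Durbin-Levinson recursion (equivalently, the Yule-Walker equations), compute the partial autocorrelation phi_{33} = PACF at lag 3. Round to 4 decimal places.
\phi_{33} = 0.0570

The PACF at lag k is phi_{kk}, the last component of the solution
to the Yule-Walker system G_k phi = r_k where
  (G_k)_{ij} = rho(|i - j|), (r_k)_i = rho(i), i,j = 1..k.
Equivalently, Durbin-Levinson gives phi_{kk} iteratively:
  phi_{11} = rho(1)
  phi_{kk} = [rho(k) - sum_{j=1..k-1} phi_{k-1,j} rho(k-j)]
            / [1 - sum_{j=1..k-1} phi_{k-1,j} rho(j)],
  phi_{k,j} = phi_{k-1,j} - phi_{kk} phi_{k-1,k-j},  j = 1..k-1.
Step k = 1:
  phi_11 = rho(1) = -0.5353.
Step k = 2:
  phi_22 = [rho(2) - phi_11 rho(1)] / [1 - phi_11 rho(1)] = [0.4437 - (-0.5353)(-0.5353)] / [1 - (-0.5353)(-0.5353)]
         = 0.15715391 / 0.71345391 = 0.220272.
  Update: phi_21 = phi_11 - phi_22 phi_11 = -0.5353 - (0.220272)(-0.5353) = -0.417388.
Step k = 3:
  phi_33 = [rho(3) - phi_21 rho(2) - phi_22 rho(1)] / [1 - phi_21 rho(1) - phi_22 rho(2)]
    numerator   = -0.2644 - (-0.417388)(0.4437) - (0.220272)(-0.5353) = 0.03870683
    denominator = 1 - (-0.417388)(-0.5353) - (0.220272)(0.4437) = 0.67883731
  phi_33 = 0.03870683 / 0.67883731 = 0.057.
Therefore phi_{33} = 0.0570.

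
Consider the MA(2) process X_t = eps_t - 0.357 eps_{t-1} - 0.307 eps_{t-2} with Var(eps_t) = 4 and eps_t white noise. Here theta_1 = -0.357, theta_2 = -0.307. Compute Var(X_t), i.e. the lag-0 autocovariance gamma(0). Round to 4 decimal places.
\gamma(0) = 4.8868

For an MA(q) process X_t = eps_t + sum_i theta_i eps_{t-i} with
Var(eps_t) = sigma^2, the variance is
  gamma(0) = sigma^2 * (1 + sum_i theta_i^2).
  sum_i theta_i^2 = (-0.357)^2 + (-0.307)^2 = 0.127449 + 0.094249 = 0.221698.
  gamma(0) = 4 * (1 + 0.221698) = 4 * 1.221698 = 4.886792, which rounds to 4.8868.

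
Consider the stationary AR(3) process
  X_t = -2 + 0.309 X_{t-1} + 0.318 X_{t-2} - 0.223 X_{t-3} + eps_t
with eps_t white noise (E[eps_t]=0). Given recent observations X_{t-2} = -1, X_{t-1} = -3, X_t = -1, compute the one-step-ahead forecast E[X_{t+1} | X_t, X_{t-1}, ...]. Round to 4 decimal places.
E[X_{t+1} \mid \mathcal F_t] = -3.0400

For an AR(p) model X_t = c + sum_i phi_i X_{t-i} + eps_t, the
one-step-ahead conditional mean is
  E[X_{t+1} | X_t, ...] = c + sum_i phi_i X_{t+1-i}.
Substitute known values:
  E[X_{t+1} | ...] = -2 + (0.309) * (-1) + (0.318) * (-3) + (-0.223) * (-1)
                   = -3.0400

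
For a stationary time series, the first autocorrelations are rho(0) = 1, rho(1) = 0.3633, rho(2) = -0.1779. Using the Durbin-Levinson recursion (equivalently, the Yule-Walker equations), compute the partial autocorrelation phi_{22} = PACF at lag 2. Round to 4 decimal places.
\phi_{22} = -0.3570

The PACF at lag k is phi_{kk}, the last component of the solution
to the Yule-Walker system G_k phi = r_k where
  (G_k)_{ij} = rho(|i - j|), (r_k)_i = rho(i), i,j = 1..k.
Equivalently, Durbin-Levinson gives phi_{kk} iteratively:
  phi_{11} = rho(1)
  phi_{kk} = [rho(k) - sum_{j=1..k-1} phi_{k-1,j} rho(k-j)]
            / [1 - sum_{j=1..k-1} phi_{k-1,j} rho(j)],
  phi_{k,j} = phi_{k-1,j} - phi_{kk} phi_{k-1,k-j},  j = 1..k-1.
Step k = 1:
  phi_11 = rho(1) = 0.3633.
Step k = 2:
  phi_22 = [rho(2) - phi_11 rho(1)] / [1 - phi_11 rho(1)] = [-0.1779 - (0.3633)(0.3633)] / [1 - (0.3633)(0.3633)]
         = -0.30988689 / 0.86801311 = -0.357.
Therefore phi_{22} = -0.3570.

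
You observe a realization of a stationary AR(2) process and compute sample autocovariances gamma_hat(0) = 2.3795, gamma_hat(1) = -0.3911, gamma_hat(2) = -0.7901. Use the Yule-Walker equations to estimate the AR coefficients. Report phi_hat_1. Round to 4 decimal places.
\hat\phi_{1} = -0.2250

The Yule-Walker equations for an AR(p) process read, in matrix form,
  Gamma_p phi = r_p,   with   (Gamma_p)_{ij} = gamma(|i - j|),
                       (r_p)_i = gamma(i),   i,j = 1..p.
Substitute the sample gammas (Toeplitz matrix and right-hand side of size 2):
  Gamma_p = [[2.3795, -0.3911], [-0.3911, 2.3795]]
  r_p     = [-0.3911, -0.7901]
Written out:
  2.3795 phi_1 - 0.3911 phi_2 = -0.3911
  -0.3911 phi_1 + 2.3795 phi_2 = -0.7901
Solve by Cramer's rule:
  det = gamma(0)^2 - gamma(1)^2 = (2.3795)^2 - (-0.3911)^2 = 5.66202025 - 0.15295921 = 5.50906104
  phi_hat_1 = [gamma(1) gamma(0) - gamma(1) gamma(2)] / det = [(-0.3911)(2.3795) - (-0.3911)(-0.7901)] / 5.50906104 = -1.23963056 / 5.50906104 = -0.225
  phi_hat_2 = [gamma(0) gamma(2) - gamma(1)^2] / det = [(2.3795)(-0.7901) - (-0.3911)^2] / 5.50906104 = -2.03300216 / 5.50906104 = -0.369
So phi_hat = [-0.2250, -0.3690].
Therefore phi_hat_1 = -0.2250.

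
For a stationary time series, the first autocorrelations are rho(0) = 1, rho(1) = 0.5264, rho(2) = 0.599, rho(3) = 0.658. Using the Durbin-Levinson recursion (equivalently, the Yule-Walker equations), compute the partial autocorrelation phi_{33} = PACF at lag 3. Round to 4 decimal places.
\phi_{33} = 0.4291

The PACF at lag k is phi_{kk}, the last component of the solution
to the Yule-Walker system G_k phi = r_k where
  (G_k)_{ij} = rho(|i - j|), (r_k)_i = rho(i), i,j = 1..k.
Equivalently, Durbin-Levinson gives phi_{kk} iteratively:
  phi_{11} = rho(1)
  phi_{kk} = [rho(k) - sum_{j=1..k-1} phi_{k-1,j} rho(k-j)]
            / [1 - sum_{j=1..k-1} phi_{k-1,j} rho(j)],
  phi_{k,j} = phi_{k-1,j} - phi_{kk} phi_{k-1,k-j},  j = 1..k-1.
Step k = 1:
  phi_11 = rho(1) = 0.5264.
Step k = 2:
  phi_22 = [rho(2) - phi_11 rho(1)] / [1 - phi_11 rho(1)] = [0.599 - (0.5264)(0.5264)] / [1 - (0.5264)(0.5264)]
         = 0.32190304 / 0.72290304 = 0.445292.
  Update: phi_21 = phi_11 - phi_22 phi_11 = 0.5264 - (0.445292)(0.5264) = 0.291998.
Step k = 3:
  phi_33 = [rho(3) - phi_21 rho(2) - phi_22 rho(1)] / [1 - phi_21 rho(1) - phi_22 rho(2)]
    numerator   = 0.658 - (0.291998)(0.599) - (0.445292)(0.5264) = 0.24869129
    denominator = 1 - (0.291998)(0.5264) - (0.445292)(0.599) = 0.57956215
  phi_33 = 0.24869129 / 0.57956215 = 0.4291.
Therefore phi_{33} = 0.4291.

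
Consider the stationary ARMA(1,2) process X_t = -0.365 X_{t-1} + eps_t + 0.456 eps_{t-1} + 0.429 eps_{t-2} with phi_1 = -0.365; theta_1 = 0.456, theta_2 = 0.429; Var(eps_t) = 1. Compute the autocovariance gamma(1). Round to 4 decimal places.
\gamma(1) = 0.0611

Multiply the model equation by X_{t-k} and take expectations. With theta_0 = psi_0 = 1 and psi_j the MA(infinity) weights, this gives
  gamma(k) - sum_i phi_i gamma(k-i) = c_k,
  c_k = sigma^2 * sum_{j=k..q} theta_j psi_{j-k}   (c_k = 0 for k > q),
using gamma(-m) = gamma(m).
psi-weights needed (psi_j = theta_j + sum_i phi_i psi_{j-i}):
  psi_1 = theta_1 + phi_1 = 0.456 + (-0.365) = 0.091
  psi_2 = theta_2 + phi_1 psi_1 = 0.429 + (-0.365)(0.091) = 0.395785
Right-hand sides:
  c_0 = sigma^2 (1 + theta_1 psi_1 + theta_2 psi_2) = 1 * (1 + (0.456)(0.091) + (0.429)(0.395785)) = 1 * 1.211288 = 1.211288
  c_1 = sigma^2 (theta_1 + theta_2 psi_1) = 1 * (0.456 + (0.429)(0.091)) = 0.495039
  c_2 = sigma^2 theta_2 = 1 * (0.429) = 0.429
Equations for k = 0 and k = 1 (AR order 1):
  gamma(0) = phi_1 gamma(1) + c_0
  gamma(1) = phi_1 gamma(0) + c_1
Substituting the second into the first: gamma(0) (1 - phi_1^2) = c_0 + phi_1 c_1, so
  gamma(0) = (c_0 + phi_1 c_1) / (1 - phi_1^2) = (1.211288 + (-0.365)(0.495039)) / (1 - (-0.365)^2) = 1.030599 / 0.866775 = 1.189004.
  gamma(1) = phi_1 gamma(0) + c_1 = (-0.365)(1.189004) + (0.495039) = 0.061053.
Therefore gamma(1) = 0.0611 (to 4 decimal places).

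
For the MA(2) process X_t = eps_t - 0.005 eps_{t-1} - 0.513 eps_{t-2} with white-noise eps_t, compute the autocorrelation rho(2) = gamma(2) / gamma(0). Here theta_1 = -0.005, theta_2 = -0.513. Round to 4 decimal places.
\rho(2) = -0.4061

For an MA(q) process with theta_0 = 1, the autocovariance is
  gamma(k) = sigma^2 * sum_{i=0..q-k} theta_i * theta_{i+k},
and rho(k) = gamma(k) / gamma(0). Sigma^2 cancels.
  numerator   = (1)*(-0.513) = -0.513.
  denominator = (1)^2 + (-0.005)^2 + (-0.513)^2 = 1.263194.
  rho(2) = -0.513 / 1.263194 = -0.4061.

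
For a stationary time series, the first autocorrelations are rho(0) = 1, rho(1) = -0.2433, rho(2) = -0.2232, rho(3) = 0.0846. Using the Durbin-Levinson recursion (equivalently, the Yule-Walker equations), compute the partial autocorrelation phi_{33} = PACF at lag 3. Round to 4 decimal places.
\phi_{33} = -0.0690

The PACF at lag k is phi_{kk}, the last component of the solution
to the Yule-Walker system G_k phi = r_k where
  (G_k)_{ij} = rho(|i - j|), (r_k)_i = rho(i), i,j = 1..k.
Equivalently, Durbin-Levinson gives phi_{kk} iteratively:
  phi_{11} = rho(1)
  phi_{kk} = [rho(k) - sum_{j=1..k-1} phi_{k-1,j} rho(k-j)]
            / [1 - sum_{j=1..k-1} phi_{k-1,j} rho(j)],
  phi_{k,j} = phi_{k-1,j} - phi_{kk} phi_{k-1,k-j},  j = 1..k-1.
Step k = 1:
  phi_11 = rho(1) = -0.2433.
Step k = 2:
  phi_22 = [rho(2) - phi_11 rho(1)] / [1 - phi_11 rho(1)] = [-0.2232 - (-0.2433)(-0.2433)] / [1 - (-0.2433)(-0.2433)]
         = -0.28239489 / 0.94080511 = -0.300163.
  Update: phi_21 = phi_11 - phi_22 phi_11 = -0.2433 - (-0.300163)(-0.2433) = -0.31633.
Step k = 3:
  phi_33 = [rho(3) - phi_21 rho(2) - phi_22 rho(1)] / [1 - phi_21 rho(1) - phi_22 rho(2)]
    numerator   = 0.0846 - (-0.31633)(-0.2232) - (-0.300163)(-0.2433) = -0.05903444
    denominator = 1 - (-0.31633)(-0.2433) - (-0.300163)(-0.2232) = 0.85604061
  phi_33 = -0.05903444 / 0.85604061 = -0.069.
Therefore phi_{33} = -0.0690.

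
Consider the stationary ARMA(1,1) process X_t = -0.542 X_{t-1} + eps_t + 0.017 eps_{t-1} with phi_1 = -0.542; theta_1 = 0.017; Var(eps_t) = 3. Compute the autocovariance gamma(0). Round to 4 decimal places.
\gamma(0) = 4.1708

Multiply the model equation by X_{t-k} and take expectations. With theta_0 = psi_0 = 1 and psi_j the MA(infinity) weights, this gives
  gamma(k) - sum_i phi_i gamma(k-i) = c_k,
  c_k = sigma^2 * sum_{j=k..q} theta_j psi_{j-k}   (c_k = 0 for k > q),
using gamma(-m) = gamma(m).
psi-weights needed (psi_j = theta_j + sum_i phi_i psi_{j-i}):
  psi_1 = theta_1 + phi_1 = 0.017 + (-0.542) = -0.525
Right-hand sides:
  c_0 = sigma^2 (1 + theta_1 psi_1) = 3 * (1 + (0.017)(-0.525)) = 3 * 0.991075 = 2.973225
  c_1 = sigma^2 theta_1 = 3 * (0.017) = 0.051
  c_2 = 0
Equations for k = 0 and k = 1 (AR order 1):
  gamma(0) = phi_1 gamma(1) + c_0
  gamma(1) = phi_1 gamma(0) + c_1
Substituting the second into the first: gamma(0) (1 - phi_1^2) = c_0 + phi_1 c_1, so
  gamma(0) = (c_0 + phi_1 c_1) / (1 - phi_1^2) = (2.973225 + (-0.542)(0.051)) / (1 - (-0.542)^2) = 2.945583 / 0.706236 = 4.17082.
Therefore gamma(0) = 4.1708 (to 4 decimal places).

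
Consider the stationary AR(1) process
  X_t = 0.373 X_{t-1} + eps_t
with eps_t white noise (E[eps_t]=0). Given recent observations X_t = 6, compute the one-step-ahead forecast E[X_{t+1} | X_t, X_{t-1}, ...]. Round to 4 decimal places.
E[X_{t+1} \mid \mathcal F_t] = 2.2380

For an AR(p) model X_t = c + sum_i phi_i X_{t-i} + eps_t, the
one-step-ahead conditional mean is
  E[X_{t+1} | X_t, ...] = c + sum_i phi_i X_{t+1-i}.
Substitute known values:
  E[X_{t+1} | ...] = (0.373) * (6)
                   = 2.2380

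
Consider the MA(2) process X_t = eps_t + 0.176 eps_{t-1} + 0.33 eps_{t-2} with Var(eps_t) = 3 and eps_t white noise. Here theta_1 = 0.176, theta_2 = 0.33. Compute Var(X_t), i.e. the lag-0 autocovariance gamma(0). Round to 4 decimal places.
\gamma(0) = 3.4196

For an MA(q) process X_t = eps_t + sum_i theta_i eps_{t-i} with
Var(eps_t) = sigma^2, the variance is
  gamma(0) = sigma^2 * (1 + sum_i theta_i^2).
  sum_i theta_i^2 = (0.176)^2 + (0.33)^2 = 0.030976 + 0.1089 = 0.139876.
  gamma(0) = 3 * (1 + 0.139876) = 3 * 1.139876 = 3.419628, which rounds to 3.4196.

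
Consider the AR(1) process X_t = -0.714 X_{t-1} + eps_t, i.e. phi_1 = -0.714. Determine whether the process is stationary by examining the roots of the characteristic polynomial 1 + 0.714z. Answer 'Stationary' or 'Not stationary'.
\text{Stationary}

The AR(p) characteristic polynomial is P(z) = 1 + 0.714z.
Stationarity requires all roots to lie outside the unit circle, i.e. |z| > 1 for every root.
This is linear in z: 1 + (0.714) z = 0  =>  z = -1/(0.714) = -1.40056,  |z| = 1.40056.
Moduli of all roots: 1.4006.
All moduli strictly greater than 1? Yes.
Verdict: Stationary.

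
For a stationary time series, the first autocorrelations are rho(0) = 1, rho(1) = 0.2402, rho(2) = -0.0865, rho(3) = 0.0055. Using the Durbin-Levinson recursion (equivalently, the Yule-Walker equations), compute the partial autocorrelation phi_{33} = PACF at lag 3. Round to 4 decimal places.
\phi_{33} = 0.0720

The PACF at lag k is phi_{kk}, the last component of the solution
to the Yule-Walker system G_k phi = r_k where
  (G_k)_{ij} = rho(|i - j|), (r_k)_i = rho(i), i,j = 1..k.
Equivalently, Durbin-Levinson gives phi_{kk} iteratively:
  phi_{11} = rho(1)
  phi_{kk} = [rho(k) - sum_{j=1..k-1} phi_{k-1,j} rho(k-j)]
            / [1 - sum_{j=1..k-1} phi_{k-1,j} rho(j)],
  phi_{k,j} = phi_{k-1,j} - phi_{kk} phi_{k-1,k-j},  j = 1..k-1.
Step k = 1:
  phi_11 = rho(1) = 0.2402.
Step k = 2:
  phi_22 = [rho(2) - phi_11 rho(1)] / [1 - phi_11 rho(1)] = [-0.0865 - (0.2402)(0.2402)] / [1 - (0.2402)(0.2402)]
         = -0.14419604 / 0.94230396 = -0.153025.
  Update: phi_21 = phi_11 - phi_22 phi_11 = 0.2402 - (-0.153025)(0.2402) = 0.276957.
Step k = 3:
  phi_33 = [rho(3) - phi_21 rho(2) - phi_22 rho(1)] / [1 - phi_21 rho(1) - phi_22 rho(2)]
    numerator   = 0.0055 - (0.276957)(-0.0865) - (-0.153025)(0.2402) = 0.06621334
    denominator = 1 - (0.276957)(0.2402) - (-0.153025)(-0.0865) = 0.92023836
  phi_33 = 0.06621334 / 0.92023836 = 0.072.
Therefore phi_{33} = 0.0720.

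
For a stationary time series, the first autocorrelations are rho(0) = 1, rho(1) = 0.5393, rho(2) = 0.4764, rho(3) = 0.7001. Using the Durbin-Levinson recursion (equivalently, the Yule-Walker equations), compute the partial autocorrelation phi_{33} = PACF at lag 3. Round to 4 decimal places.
\phi_{33} = 0.5590

The PACF at lag k is phi_{kk}, the last component of the solution
to the Yule-Walker system G_k phi = r_k where
  (G_k)_{ij} = rho(|i - j|), (r_k)_i = rho(i), i,j = 1..k.
Equivalently, Durbin-Levinson gives phi_{kk} iteratively:
  phi_{11} = rho(1)
  phi_{kk} = [rho(k) - sum_{j=1..k-1} phi_{k-1,j} rho(k-j)]
            / [1 - sum_{j=1..k-1} phi_{k-1,j} rho(j)],
  phi_{k,j} = phi_{k-1,j} - phi_{kk} phi_{k-1,k-j},  j = 1..k-1.
Step k = 1:
  phi_11 = rho(1) = 0.5393.
Step k = 2:
  phi_22 = [rho(2) - phi_11 rho(1)] / [1 - phi_11 rho(1)] = [0.4764 - (0.5393)(0.5393)] / [1 - (0.5393)(0.5393)]
         = 0.18555551 / 0.70915551 = 0.261657.
  Update: phi_21 = phi_11 - phi_22 phi_11 = 0.5393 - (0.261657)(0.5393) = 0.398188.
Step k = 3:
  phi_33 = [rho(3) - phi_21 rho(2) - phi_22 rho(1)] / [1 - phi_21 rho(1) - phi_22 rho(2)]
    numerator   = 0.7001 - (0.398188)(0.4764) - (0.261657)(0.5393) = 0.36929143
    denominator = 1 - (0.398188)(0.5393) - (0.261657)(0.4764) = 0.66060361
  phi_33 = 0.36929143 / 0.66060361 = 0.559.
Therefore phi_{33} = 0.5590.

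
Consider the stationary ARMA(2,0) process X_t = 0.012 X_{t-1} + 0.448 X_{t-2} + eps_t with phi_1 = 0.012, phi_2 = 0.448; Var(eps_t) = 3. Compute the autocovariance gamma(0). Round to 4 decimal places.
\gamma(0) = 3.7551

Multiply the model equation by X_{t-k} and take expectations. With theta_0 = psi_0 = 1 and psi_j the MA(infinity) weights, this gives
  gamma(k) - sum_i phi_i gamma(k-i) = c_k,
  c_k = sigma^2 * sum_{j=k..q} theta_j psi_{j-k}   (c_k = 0 for k > q),
using gamma(-m) = gamma(m).
Pure AR (q = 0): c_0 = sigma^2 = 3, c_k = 0 for k >= 1.
Equations for k = 0, 1, 2 (AR order 2, c_2 = 0):
  (E0) gamma(0) = phi_1 gamma(1) + phi_2 gamma(2) + c_0
  (E1) gamma(1) = phi_1 gamma(0) + phi_2 gamma(1) + c_1
  (E2) gamma(2) = phi_1 gamma(1) + phi_2 gamma(0)
From (E1): gamma(1) = A gamma(0) + B with
  A = phi_1 / (1 - phi_2) = 0.012 / 0.552 = 0.021739,   B = c_1 / (1 - phi_2) = 0 / 0.552 = 0.
Insert (E2) into (E0): gamma(0) (1 - phi_2^2) = phi_1 (1 + phi_2) gamma(1) + c_0.
  phi_1 (1 + phi_2) = (0.012)(1.448) = 0.017376,   1 - phi_2^2 = 0.799296.
Replace gamma(1) by A gamma(0) + B and collect gamma(0):
  gamma(0) [0.799296 - (0.017376)(0.021739)] = c_0 = 3
  gamma(0) * 0.798918 = 3
  gamma(0) = 3 / 0.798918 = 3.755078.
Therefore gamma(0) = 3.7551 (to 4 decimal places).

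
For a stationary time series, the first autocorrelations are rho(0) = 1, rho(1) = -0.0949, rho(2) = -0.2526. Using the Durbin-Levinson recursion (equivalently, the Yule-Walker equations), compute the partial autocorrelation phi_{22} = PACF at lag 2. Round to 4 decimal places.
\phi_{22} = -0.2640

The PACF at lag k is phi_{kk}, the last component of the solution
to the Yule-Walker system G_k phi = r_k where
  (G_k)_{ij} = rho(|i - j|), (r_k)_i = rho(i), i,j = 1..k.
Equivalently, Durbin-Levinson gives phi_{kk} iteratively:
  phi_{11} = rho(1)
  phi_{kk} = [rho(k) - sum_{j=1..k-1} phi_{k-1,j} rho(k-j)]
            / [1 - sum_{j=1..k-1} phi_{k-1,j} rho(j)],
  phi_{k,j} = phi_{k-1,j} - phi_{kk} phi_{k-1,k-j},  j = 1..k-1.
Step k = 1:
  phi_11 = rho(1) = -0.0949.
Step k = 2:
  phi_22 = [rho(2) - phi_11 rho(1)] / [1 - phi_11 rho(1)] = [-0.2526 - (-0.0949)(-0.0949)] / [1 - (-0.0949)(-0.0949)]
         = -0.26160601 / 0.99099399 = -0.264.
Therefore phi_{22} = -0.2640.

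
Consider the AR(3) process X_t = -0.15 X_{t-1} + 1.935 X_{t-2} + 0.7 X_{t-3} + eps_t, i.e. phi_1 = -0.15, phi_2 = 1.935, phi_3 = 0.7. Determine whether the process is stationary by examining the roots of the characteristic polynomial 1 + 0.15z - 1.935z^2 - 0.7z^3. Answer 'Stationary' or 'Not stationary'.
\text{Not stationary}

The AR(p) characteristic polynomial is P(z) = 1 + 0.15z - 1.935z^2 - 0.7z^3.
Stationarity requires all roots to lie outside the unit circle, i.e. |z| > 1 for every root.
Degree 3: look for a simple real root z0 first, then factor out (1 - z/z0) and solve the remaining quadratic.
Testing z0 = -0.8: P(-0.8) = 1 + (0.15)(-0.8) + (-1.935)(-0.8)^2 + (-0.7)(-0.8)^3
  = 1 + (-0.12) + (-1.2384) + (0.3584) = 0.  So z_0 = -0.8 is a root, |z_0| = 0.8.
Divide out the factor (1 + 1.25 z) = (1 - z/z0) (since 1/z0 = -1.25):
  P(z) = (1 + 1.25 z)(1 + (-1.1) z + (-0.56) z^2)
  [check: z-coef -1.1 - (-1.25) = 0.15; z^2-coef -0.56 - (-1.25)(-1.1) = -1.935; z^3-coef -(-1.25)(-0.56) = -0.7.]
Remaining roots from the quadratic factor 1 + (-1.1) z + (-0.56) z^2:
  Set 1 + (-1.1) z + (-0.56) z^2 = 0, i.e. a z^2 + b z + c = 0 with a = -0.56, b = -1.1, c = 1.
  Discriminant D = b^2 - 4ac = (-1.1)^2 - 4*(-0.56)*1 = 1.21 - (-2.24) = 3.45.
  D >= 0, so the roots are real: z = (-b +/- sqrt(D)) / (2a) = (1.1 +/- 1.857418) / (-1.12).
    z_1 = (1.1 + 1.857418) / (-1.12) = -2.6406,   |z_1| = 2.6406.
    z_2 = (1.1 - 1.857418) / (-1.12) = 0.6763,   |z_2| = 0.6763.
Moduli of all roots: 0.8000, 2.6406, 0.6763.
All moduli strictly greater than 1? No.
Verdict: Not stationary.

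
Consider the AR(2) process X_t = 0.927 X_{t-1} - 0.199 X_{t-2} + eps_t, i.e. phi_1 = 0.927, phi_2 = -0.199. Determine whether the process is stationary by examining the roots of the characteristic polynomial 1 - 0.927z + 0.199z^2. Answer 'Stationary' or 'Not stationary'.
\text{Stationary}

The AR(p) characteristic polynomial is P(z) = 1 - 0.927z + 0.199z^2.
Stationarity requires all roots to lie outside the unit circle, i.e. |z| > 1 for every root.
Set 1 + (-0.927) z + (0.199) z^2 = 0, i.e. a z^2 + b z + c = 0 with a = 0.199, b = -0.927, c = 1.
Discriminant D = b^2 - 4ac = (-0.927)^2 - 4*(0.199)*1 = 0.859329 - (0.796) = 0.063329.
D >= 0, so the roots are real: z = (-b +/- sqrt(D)) / (2a) = (0.927 +/- 0.251653) / (0.398).
  z_1 = (0.927 + 0.251653) / (0.398) = 2.9614,   |z_1| = 2.9614.
  z_2 = (0.927 - 0.251653) / (0.398) = 1.6969,   |z_2| = 1.6969.
Moduli of all roots: 2.9614, 1.6969.
All moduli strictly greater than 1? Yes.
Verdict: Stationary.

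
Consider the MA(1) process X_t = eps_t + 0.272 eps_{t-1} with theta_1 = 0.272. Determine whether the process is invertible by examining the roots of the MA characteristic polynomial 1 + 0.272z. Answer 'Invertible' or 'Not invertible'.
\text{Invertible}

The MA(q) characteristic polynomial is P(z) = 1 + 0.272z.
Invertibility requires all roots to lie outside the unit circle, i.e. |z| > 1 for every root.
This is linear in z: 1 + (0.272) z = 0  =>  z = -1/(0.272) = -3.676471,  |z| = 3.676471.
Moduli of all roots: 3.6765.
All moduli strictly greater than 1? Yes.
Verdict: Invertible.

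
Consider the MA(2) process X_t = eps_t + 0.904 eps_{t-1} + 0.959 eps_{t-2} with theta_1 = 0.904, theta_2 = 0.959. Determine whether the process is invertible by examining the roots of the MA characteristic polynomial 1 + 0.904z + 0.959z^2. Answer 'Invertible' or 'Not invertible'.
\text{Invertible}

The MA(q) characteristic polynomial is P(z) = 1 + 0.904z + 0.959z^2.
Invertibility requires all roots to lie outside the unit circle, i.e. |z| > 1 for every root.
Set 1 + (0.904) z + (0.959) z^2 = 0, i.e. a z^2 + b z + c = 0 with a = 0.959, b = 0.904, c = 1.
Discriminant D = b^2 - 4ac = (0.904)^2 - 4*(0.959)*1 = 0.817216 - (3.836) = -3.018784.
D < 0, so the roots are the complex-conjugate pair z = (-b +/- i sqrt(-D)) / (2a) = -0.4713 +/- 0.9059i.
For a conjugate pair |z|^2 = z * conj(z) = (product of roots) = c/a = 1/(0.959) = 1.042753, so |z| = sqrt(1.042753) = 1.0212 for both roots.
Moduli of all roots: 1.0212, 1.0212.
All moduli strictly greater than 1? Yes.
Verdict: Invertible.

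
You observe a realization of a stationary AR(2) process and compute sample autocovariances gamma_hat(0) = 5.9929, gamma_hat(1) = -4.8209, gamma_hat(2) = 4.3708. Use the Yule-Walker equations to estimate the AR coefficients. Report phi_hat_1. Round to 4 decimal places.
\hat\phi_{1} = -0.6170

The Yule-Walker equations for an AR(p) process read, in matrix form,
  Gamma_p phi = r_p,   with   (Gamma_p)_{ij} = gamma(|i - j|),
                       (r_p)_i = gamma(i),   i,j = 1..p.
Substitute the sample gammas (Toeplitz matrix and right-hand side of size 2):
  Gamma_p = [[5.9929, -4.8209], [-4.8209, 5.9929]]
  r_p     = [-4.8209, 4.3708]
Written out:
  5.9929 phi_1 - 4.8209 phi_2 = -4.8209
  -4.8209 phi_1 + 5.9929 phi_2 = 4.3708
Solve by Cramer's rule:
  det = gamma(0)^2 - gamma(1)^2 = (5.9929)^2 - (-4.8209)^2 = 35.91485041 - 23.24107681 = 12.6737736
  phi_hat_1 = [gamma(1) gamma(0) - gamma(1) gamma(2)] / det = [(-4.8209)(5.9929) - (-4.8209)(4.3708)] / 12.6737736 = -7.81998189 / 12.6737736 = -0.617
  phi_hat_2 = [gamma(0) gamma(2) - gamma(1)^2] / det = [(5.9929)(4.3708) - (-4.8209)^2] / 12.6737736 = 2.95269051 / 12.6737736 = 0.233
So phi_hat = [-0.6170, 0.2330].
Therefore phi_hat_1 = -0.6170.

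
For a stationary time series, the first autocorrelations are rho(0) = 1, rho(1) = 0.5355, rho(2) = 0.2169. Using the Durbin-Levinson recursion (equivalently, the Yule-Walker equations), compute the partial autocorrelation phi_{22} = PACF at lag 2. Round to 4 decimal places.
\phi_{22} = -0.0979

The PACF at lag k is phi_{kk}, the last component of the solution
to the Yule-Walker system G_k phi = r_k where
  (G_k)_{ij} = rho(|i - j|), (r_k)_i = rho(i), i,j = 1..k.
Equivalently, Durbin-Levinson gives phi_{kk} iteratively:
  phi_{11} = rho(1)
  phi_{kk} = [rho(k) - sum_{j=1..k-1} phi_{k-1,j} rho(k-j)]
            / [1 - sum_{j=1..k-1} phi_{k-1,j} rho(j)],
  phi_{k,j} = phi_{k-1,j} - phi_{kk} phi_{k-1,k-j},  j = 1..k-1.
Step k = 1:
  phi_11 = rho(1) = 0.5355.
Step k = 2:
  phi_22 = [rho(2) - phi_11 rho(1)] / [1 - phi_11 rho(1)] = [0.2169 - (0.5355)(0.5355)] / [1 - (0.5355)(0.5355)]
         = -0.06986025 / 0.71323975 = -0.0979.
Therefore phi_{22} = -0.0979.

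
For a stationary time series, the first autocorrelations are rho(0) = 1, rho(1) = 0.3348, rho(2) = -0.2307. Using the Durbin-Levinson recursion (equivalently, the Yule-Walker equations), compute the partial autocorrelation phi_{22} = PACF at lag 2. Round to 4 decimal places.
\phi_{22} = -0.3861

The PACF at lag k is phi_{kk}, the last component of the solution
to the Yule-Walker system G_k phi = r_k where
  (G_k)_{ij} = rho(|i - j|), (r_k)_i = rho(i), i,j = 1..k.
Equivalently, Durbin-Levinson gives phi_{kk} iteratively:
  phi_{11} = rho(1)
  phi_{kk} = [rho(k) - sum_{j=1..k-1} phi_{k-1,j} rho(k-j)]
            / [1 - sum_{j=1..k-1} phi_{k-1,j} rho(j)],
  phi_{k,j} = phi_{k-1,j} - phi_{kk} phi_{k-1,k-j},  j = 1..k-1.
Step k = 1:
  phi_11 = rho(1) = 0.3348.
Step k = 2:
  phi_22 = [rho(2) - phi_11 rho(1)] / [1 - phi_11 rho(1)] = [-0.2307 - (0.3348)(0.3348)] / [1 - (0.3348)(0.3348)]
         = -0.34279104 / 0.88790896 = -0.3861.
Therefore phi_{22} = -0.3861.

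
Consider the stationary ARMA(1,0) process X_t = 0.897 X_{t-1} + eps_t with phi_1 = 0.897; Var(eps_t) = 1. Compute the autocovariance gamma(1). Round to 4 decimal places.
\gamma(1) = 4.5908

Multiply the model equation by X_{t-k} and take expectations. With theta_0 = psi_0 = 1 and psi_j the MA(infinity) weights, this gives
  gamma(k) - sum_i phi_i gamma(k-i) = c_k,
  c_k = sigma^2 * sum_{j=k..q} theta_j psi_{j-k}   (c_k = 0 for k > q),
using gamma(-m) = gamma(m).
Pure AR (q = 0): c_0 = sigma^2 = 1, c_k = 0 for k >= 1.
Equations for k = 0 and k = 1 (AR order 1):
  gamma(0) = phi_1 gamma(1) + c_0
  gamma(1) = phi_1 gamma(0) + c_1
Substituting the second into the first: gamma(0) (1 - phi_1^2) = c_0 + phi_1 c_1, so
  gamma(0) = c_0 / (1 - phi_1^2) = 1 / (1 - (0.897)^2) = 1 / 0.195391 = 5.117943.
  gamma(1) = phi_1 gamma(0) = (0.897)(5.117943) = 4.590795.
Therefore gamma(1) = 4.5908 (to 4 decimal places).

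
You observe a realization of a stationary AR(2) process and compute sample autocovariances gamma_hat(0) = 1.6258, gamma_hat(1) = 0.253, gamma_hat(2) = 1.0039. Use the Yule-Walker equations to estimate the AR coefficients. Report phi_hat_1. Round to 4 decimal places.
\hat\phi_{1} = 0.0610

The Yule-Walker equations for an AR(p) process read, in matrix form,
  Gamma_p phi = r_p,   with   (Gamma_p)_{ij} = gamma(|i - j|),
                       (r_p)_i = gamma(i),   i,j = 1..p.
Substitute the sample gammas (Toeplitz matrix and right-hand side of size 2):
  Gamma_p = [[1.6258, 0.253], [0.253, 1.6258]]
  r_p     = [0.253, 1.0039]
Written out:
  1.6258 phi_1 + 0.253 phi_2 = 0.253
  0.253 phi_1 + 1.6258 phi_2 = 1.0039
Solve by Cramer's rule:
  det = gamma(0)^2 - gamma(1)^2 = (1.6258)^2 - (0.253)^2 = 2.64322564 - 0.064009 = 2.57921664
  phi_hat_1 = [gamma(1) gamma(0) - gamma(1) gamma(2)] / det = [(0.253)(1.6258) - (0.253)(1.0039)] / 2.57921664 = 0.1573407 / 2.57921664 = 0.061
  phi_hat_2 = [gamma(0) gamma(2) - gamma(1)^2] / det = [(1.6258)(1.0039) - (0.253)^2] / 2.57921664 = 1.56813162 / 2.57921664 = 0.608
So phi_hat = [0.0610, 0.6080].
Therefore phi_hat_1 = 0.0610.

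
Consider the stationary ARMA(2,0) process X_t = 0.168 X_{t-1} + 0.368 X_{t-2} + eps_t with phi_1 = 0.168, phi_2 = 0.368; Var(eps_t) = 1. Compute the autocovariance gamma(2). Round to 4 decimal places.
\gamma(2) = 0.5136

Multiply the model equation by X_{t-k} and take expectations. With theta_0 = psi_0 = 1 and psi_j the MA(infinity) weights, this gives
  gamma(k) - sum_i phi_i gamma(k-i) = c_k,
  c_k = sigma^2 * sum_{j=k..q} theta_j psi_{j-k}   (c_k = 0 for k > q),
using gamma(-m) = gamma(m).
Pure AR (q = 0): c_0 = sigma^2 = 1, c_k = 0 for k >= 1.
Equations for k = 0, 1, 2 (AR order 2, c_2 = 0):
  (E0) gamma(0) = phi_1 gamma(1) + phi_2 gamma(2) + c_0
  (E1) gamma(1) = phi_1 gamma(0) + phi_2 gamma(1) + c_1
  (E2) gamma(2) = phi_1 gamma(1) + phi_2 gamma(0)
From (E1): gamma(1) = A gamma(0) + B with
  A = phi_1 / (1 - phi_2) = 0.168 / 0.632 = 0.265823,   B = c_1 / (1 - phi_2) = 0 / 0.632 = 0.
Insert (E2) into (E0): gamma(0) (1 - phi_2^2) = phi_1 (1 + phi_2) gamma(1) + c_0.
  phi_1 (1 + phi_2) = (0.168)(1.368) = 0.229824,   1 - phi_2^2 = 0.864576.
Replace gamma(1) by A gamma(0) + B and collect gamma(0):
  gamma(0) [0.864576 - (0.229824)(0.265823)] = c_0 = 1
  gamma(0) * 0.803484 = 1
  gamma(0) = 1 / 0.803484 = 1.244581.
  gamma(1) = A gamma(0) = (0.265823)(1.244581) = 0.330838.
  gamma(2) = phi_1 gamma(1) + phi_2 gamma(0) = (0.168)(0.330838) + (0.368)(1.244581) = 0.513586.
Therefore gamma(2) = 0.5136 (to 4 decimal places).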